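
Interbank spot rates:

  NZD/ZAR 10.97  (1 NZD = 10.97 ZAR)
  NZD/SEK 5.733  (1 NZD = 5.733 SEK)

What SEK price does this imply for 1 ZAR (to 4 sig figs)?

ZAR/SEK = 0.5226

1 ZAR ÷ 10.97 = 0.0911577 NZD
0.0911577 NZD × 5.733 = 0.522607 SEK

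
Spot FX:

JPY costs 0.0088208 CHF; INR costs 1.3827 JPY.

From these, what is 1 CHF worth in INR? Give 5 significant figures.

1 CHF ÷ 0.0088208 = 113.368 JPY
113.368 JPY ÷ 1.3827 = 81.9906 INR

CHF/INR = 81.991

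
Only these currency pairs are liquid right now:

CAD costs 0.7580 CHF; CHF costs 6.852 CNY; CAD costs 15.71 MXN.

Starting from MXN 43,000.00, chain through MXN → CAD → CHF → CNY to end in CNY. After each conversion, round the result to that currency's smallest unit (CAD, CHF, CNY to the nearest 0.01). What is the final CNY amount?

MXN 43,000.00 ÷ 15.71 = CAD 2,737.11
CAD 2,737.11 × 0.7580 = CHF 2,074.73
CHF 2,074.73 × 6.852 = CNY 14,216.05

CNY 14,216.05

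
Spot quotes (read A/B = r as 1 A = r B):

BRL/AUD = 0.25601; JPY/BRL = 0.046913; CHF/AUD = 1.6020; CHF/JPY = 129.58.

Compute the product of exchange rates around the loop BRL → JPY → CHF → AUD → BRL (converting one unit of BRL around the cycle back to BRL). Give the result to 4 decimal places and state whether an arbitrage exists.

Around BRL → JPY → CHF → AUD → BRL: 1 ÷ 0.046913 ÷ 129.58 × 1.6020 ÷ 0.25601 = 1.029377
Product > 1; profitable direction is BRL → JPY → CHF → AUD → BRL.

1.0294 (arbitrage exists)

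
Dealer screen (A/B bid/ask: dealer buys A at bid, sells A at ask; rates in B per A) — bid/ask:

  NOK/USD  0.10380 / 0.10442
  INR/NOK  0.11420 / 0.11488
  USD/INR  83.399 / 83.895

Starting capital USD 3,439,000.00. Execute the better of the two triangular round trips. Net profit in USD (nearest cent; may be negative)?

Best loop USD → NOK → INR → USD:
USD 3,439,000.00 ÷ 0.10442 (buy NOK at ask) = NOK 32,934,303.77
NOK 32,934,303.77 ÷ 0.11488 (buy INR at ask) = INR 286,684,399.14
INR 286,684,399.14 ÷ 83.895 (buy USD at ask) = USD 3,417,180.99

Net result: USD -21,819.01 (no profitable arbitrage after spreads)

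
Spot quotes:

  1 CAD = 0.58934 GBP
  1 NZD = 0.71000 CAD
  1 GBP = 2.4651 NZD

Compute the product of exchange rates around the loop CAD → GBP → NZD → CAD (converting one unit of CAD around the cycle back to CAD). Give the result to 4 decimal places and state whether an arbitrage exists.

1.0315 (arbitrage exists)

Around CAD → GBP → NZD → CAD: 1 × 0.58934 × 2.4651 × 0.71000 = 1.031475
Product > 1; profitable direction is CAD → GBP → NZD → CAD.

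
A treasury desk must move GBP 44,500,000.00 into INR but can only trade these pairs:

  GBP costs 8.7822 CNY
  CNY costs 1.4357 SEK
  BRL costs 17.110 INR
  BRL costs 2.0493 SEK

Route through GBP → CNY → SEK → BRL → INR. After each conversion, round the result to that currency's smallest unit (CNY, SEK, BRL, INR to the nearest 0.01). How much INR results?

INR 4,684,589,105.41

GBP 44,500,000.00 × 8.7822 = CNY 390,807,900.00
CNY 390,807,900.00 × 1.4357 = SEK 561,082,902.03
SEK 561,082,902.03 ÷ 2.0493 = BRL 273,792,466.71
BRL 273,792,466.71 × 17.110 = INR 4,684,589,105.41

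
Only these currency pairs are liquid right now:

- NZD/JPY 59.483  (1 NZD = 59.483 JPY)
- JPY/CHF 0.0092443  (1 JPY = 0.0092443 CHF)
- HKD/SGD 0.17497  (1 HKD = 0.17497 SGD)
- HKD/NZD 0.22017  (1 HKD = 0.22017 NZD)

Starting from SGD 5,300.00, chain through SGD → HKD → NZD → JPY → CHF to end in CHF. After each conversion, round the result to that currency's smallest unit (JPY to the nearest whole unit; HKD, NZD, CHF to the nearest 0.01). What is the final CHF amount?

CHF 3,667.22

SGD 5,300.00 ÷ 0.17497 = HKD 30,290.91
HKD 30,290.91 × 0.22017 = NZD 6,669.15
NZD 6,669.15 × 59.483 = JPY 396,701
JPY 396,701 × 0.0092443 = CHF 3,667.22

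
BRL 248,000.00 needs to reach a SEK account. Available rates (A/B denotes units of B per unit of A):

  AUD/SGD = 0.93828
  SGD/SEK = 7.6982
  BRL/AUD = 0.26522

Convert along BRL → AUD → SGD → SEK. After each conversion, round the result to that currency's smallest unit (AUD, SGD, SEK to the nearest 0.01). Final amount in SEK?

SEK 475,094.03

BRL 248,000.00 × 0.26522 = AUD 65,774.56
AUD 65,774.56 × 0.93828 = SGD 61,714.95
SGD 61,714.95 × 7.6982 = SEK 475,094.03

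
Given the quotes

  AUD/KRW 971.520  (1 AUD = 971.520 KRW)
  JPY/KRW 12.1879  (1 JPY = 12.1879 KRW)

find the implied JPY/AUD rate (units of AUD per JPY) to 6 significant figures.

JPY/AUD = 0.0125452

1 JPY × 12.1879 = 12.1879 KRW
12.1879 KRW ÷ 971.520 = 0.0125452 AUD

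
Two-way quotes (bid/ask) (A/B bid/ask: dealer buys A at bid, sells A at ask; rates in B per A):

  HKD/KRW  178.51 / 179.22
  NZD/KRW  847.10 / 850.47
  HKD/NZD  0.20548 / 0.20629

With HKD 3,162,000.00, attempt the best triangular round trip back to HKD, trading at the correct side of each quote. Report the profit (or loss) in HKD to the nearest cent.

Net profit: HKD 55,268.01

Best loop HKD → KRW → NZD → HKD:
HKD 3,162,000.00 × 178.51 (sell HKD at bid) = KRW 564,448,620
KRW 564,448,620 ÷ 850.47 (buy NZD at ask) = NZD 663,690.22
NZD 663,690.22 ÷ 0.20629 (buy HKD at ask) = HKD 3,217,268.01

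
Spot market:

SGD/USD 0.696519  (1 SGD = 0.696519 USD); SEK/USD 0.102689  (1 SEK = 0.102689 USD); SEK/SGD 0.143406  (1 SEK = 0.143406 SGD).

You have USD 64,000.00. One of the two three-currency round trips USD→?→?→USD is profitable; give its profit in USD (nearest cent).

Profit: USD 1,796.62

Profitable loop is USD → SGD → SEK → USD:
USD 64,000.00 ÷ 0.696519 = SGD 91,885.50
SGD 91,885.50 ÷ 0.143406 = SEK 640,736.82
SEK 640,736.82 × 0.102689 = USD 65,796.62
Profit = USD 65,796.62 − USD 64,000.00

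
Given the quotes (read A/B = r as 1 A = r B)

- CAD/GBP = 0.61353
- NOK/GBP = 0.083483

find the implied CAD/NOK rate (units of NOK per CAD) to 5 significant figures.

1 CAD × 0.61353 = 0.61353 GBP
0.61353 GBP ÷ 0.083483 = 7.34916 NOK

CAD/NOK = 7.3492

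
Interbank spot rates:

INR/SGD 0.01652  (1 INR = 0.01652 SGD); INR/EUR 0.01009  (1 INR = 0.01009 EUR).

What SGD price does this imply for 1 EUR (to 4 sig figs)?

1 EUR ÷ 0.01009 = 99.108 INR
99.108 INR × 0.01652 = 1.63726 SGD

EUR/SGD = 1.637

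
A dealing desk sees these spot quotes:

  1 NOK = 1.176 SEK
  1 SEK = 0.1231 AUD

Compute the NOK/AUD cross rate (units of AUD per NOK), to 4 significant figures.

1 NOK × 1.176 = 1.176 SEK
1.176 SEK × 0.1231 = 0.144766 AUD

NOK/AUD = 0.1448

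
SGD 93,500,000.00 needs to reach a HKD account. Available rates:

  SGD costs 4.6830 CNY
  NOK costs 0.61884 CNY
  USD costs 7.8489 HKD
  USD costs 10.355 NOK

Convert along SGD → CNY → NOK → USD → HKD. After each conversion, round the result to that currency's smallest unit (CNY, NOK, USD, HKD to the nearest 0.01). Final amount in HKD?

HKD 536,310,233.41

SGD 93,500,000.00 × 4.6830 = CNY 437,860,500.00
CNY 437,860,500.00 ÷ 0.61884 = NOK 707,550,416.91
NOK 707,550,416.91 ÷ 10.355 = USD 68,329,349.77
USD 68,329,349.77 × 7.8489 = HKD 536,310,233.41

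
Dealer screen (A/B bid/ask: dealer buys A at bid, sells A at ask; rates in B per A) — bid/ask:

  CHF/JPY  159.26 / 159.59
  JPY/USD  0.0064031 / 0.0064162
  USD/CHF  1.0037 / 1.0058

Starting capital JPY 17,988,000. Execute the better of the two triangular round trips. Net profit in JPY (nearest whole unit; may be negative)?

Net profit: JPY 423,272

Best loop JPY → USD → CHF → JPY:
JPY 17,988,000 × 0.0064031 (sell JPY at bid) = USD 115,178.96
USD 115,178.96 × 1.0037 (sell USD at bid) = CHF 115,605.12
CHF 115,605.12 × 159.26 (sell CHF at bid) = JPY 18,411,272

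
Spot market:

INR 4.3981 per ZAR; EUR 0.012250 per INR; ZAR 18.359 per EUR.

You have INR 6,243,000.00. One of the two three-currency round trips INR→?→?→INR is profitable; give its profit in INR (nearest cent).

Profit: INR 68,653.15

Profitable loop is INR → ZAR → EUR → INR:
INR 6,243,000.00 ÷ 4.3981 = ZAR 1,419,476.59
ZAR 1,419,476.59 ÷ 18.359 = EUR 77,317.75
EUR 77,317.75 ÷ 0.012250 = INR 6,311,653.15
Profit = INR 6,311,653.15 − INR 6,243,000.00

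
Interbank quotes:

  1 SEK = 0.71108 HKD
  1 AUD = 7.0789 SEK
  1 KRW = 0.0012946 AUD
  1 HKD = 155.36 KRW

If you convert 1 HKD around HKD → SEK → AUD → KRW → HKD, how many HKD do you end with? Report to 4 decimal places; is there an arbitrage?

0.9877 (arbitrage exists)

Around HKD → SEK → AUD → KRW → HKD: 1 ÷ 0.71108 ÷ 7.0789 ÷ 0.0012946 ÷ 155.36 = 0.987736
Product < 1; profitable direction is HKD → KRW → AUD → SEK → HKD.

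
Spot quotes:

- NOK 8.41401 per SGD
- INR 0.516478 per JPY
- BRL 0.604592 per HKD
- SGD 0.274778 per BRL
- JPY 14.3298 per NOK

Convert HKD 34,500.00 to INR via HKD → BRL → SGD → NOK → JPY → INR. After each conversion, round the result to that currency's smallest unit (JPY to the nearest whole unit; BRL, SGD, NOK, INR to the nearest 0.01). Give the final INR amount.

INR 356,909.54

HKD 34,500.00 × 0.604592 = BRL 20,858.42
BRL 20,858.42 × 0.274778 = SGD 5,731.43
SGD 5,731.43 × 8.41401 = NOK 48,224.31
NOK 48,224.31 × 14.3298 = JPY 691,045
JPY 691,045 × 0.516478 = INR 356,909.54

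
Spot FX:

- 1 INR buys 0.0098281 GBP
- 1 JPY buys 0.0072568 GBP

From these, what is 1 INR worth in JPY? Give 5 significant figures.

INR/JPY = 1.3543

1 INR × 0.0098281 = 0.0098281 GBP
0.0098281 GBP ÷ 0.0072568 = 1.35433 JPY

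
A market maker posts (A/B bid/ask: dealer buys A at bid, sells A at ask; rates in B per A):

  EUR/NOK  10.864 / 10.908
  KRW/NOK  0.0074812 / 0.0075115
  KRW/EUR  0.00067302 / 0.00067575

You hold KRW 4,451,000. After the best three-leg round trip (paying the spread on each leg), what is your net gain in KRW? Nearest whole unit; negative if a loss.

Best loop KRW → NOK → EUR → KRW:
KRW 4,451,000 × 0.0074812 (sell KRW at bid) = NOK 33,298.82
NOK 33,298.82 ÷ 10.908 (buy EUR at ask) = EUR 3,052.70
EUR 3,052.70 ÷ 0.00067575 (buy KRW at ask) = KRW 4,517,495

Net profit: KRW 66,495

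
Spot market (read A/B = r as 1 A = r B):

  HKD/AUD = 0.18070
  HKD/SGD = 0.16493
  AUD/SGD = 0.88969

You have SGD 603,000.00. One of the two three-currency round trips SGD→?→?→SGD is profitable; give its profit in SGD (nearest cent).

Profit: SGD 15,614.52

Profitable loop is SGD → AUD → HKD → SGD:
SGD 603,000.00 ÷ 0.88969 = AUD 677,764.17
AUD 677,764.17 ÷ 0.18070 = HKD 3,750,770.14
HKD 3,750,770.14 × 0.16493 = SGD 618,614.52
Profit = SGD 618,614.52 − SGD 603,000.00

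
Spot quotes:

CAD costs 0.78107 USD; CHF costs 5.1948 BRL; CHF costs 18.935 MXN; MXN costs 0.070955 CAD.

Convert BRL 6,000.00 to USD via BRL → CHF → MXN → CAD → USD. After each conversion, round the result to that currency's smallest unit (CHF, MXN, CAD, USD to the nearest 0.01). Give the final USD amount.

USD 1,212.05

BRL 6,000.00 ÷ 5.1948 = CHF 1,155.00
CHF 1,155.00 × 18.935 = MXN 21,869.92
MXN 21,869.92 × 0.070955 = CAD 1,551.78
CAD 1,551.78 × 0.78107 = USD 1,212.05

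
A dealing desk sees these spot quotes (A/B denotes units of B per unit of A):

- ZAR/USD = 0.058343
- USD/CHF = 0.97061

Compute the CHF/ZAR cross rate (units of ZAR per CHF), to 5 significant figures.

CHF/ZAR = 17.659

1 CHF ÷ 0.97061 = 1.03028 USD
1.03028 USD ÷ 0.058343 = 17.659 ZAR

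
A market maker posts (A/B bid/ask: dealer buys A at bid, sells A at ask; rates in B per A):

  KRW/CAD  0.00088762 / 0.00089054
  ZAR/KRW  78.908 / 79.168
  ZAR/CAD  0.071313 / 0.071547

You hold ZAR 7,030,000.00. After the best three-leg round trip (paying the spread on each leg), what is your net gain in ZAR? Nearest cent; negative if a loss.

Net profit: ZAR 80,840.33

Best loop ZAR → CAD → KRW → ZAR:
ZAR 7,030,000.00 × 0.071313 (sell ZAR at bid) = CAD 501,330.39
CAD 501,330.39 ÷ 0.00089054 (buy KRW at ask) = KRW 562,951,007
KRW 562,951,007 ÷ 79.168 (buy ZAR at ask) = ZAR 7,110,840.33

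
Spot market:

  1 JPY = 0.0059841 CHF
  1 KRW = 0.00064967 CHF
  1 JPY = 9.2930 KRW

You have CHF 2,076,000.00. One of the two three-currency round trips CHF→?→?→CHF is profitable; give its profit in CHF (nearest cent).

Profit: CHF 18,485.01

Profitable loop is CHF → JPY → KRW → CHF:
CHF 2,076,000.00 ÷ 0.0059841 = JPY 346,919,336
JPY 346,919,336 × 9.2930 = KRW 3,223,921,392
KRW 3,223,921,392 × 0.00064967 = CHF 2,094,485.01
Profit = CHF 2,094,485.01 − CHF 2,076,000.00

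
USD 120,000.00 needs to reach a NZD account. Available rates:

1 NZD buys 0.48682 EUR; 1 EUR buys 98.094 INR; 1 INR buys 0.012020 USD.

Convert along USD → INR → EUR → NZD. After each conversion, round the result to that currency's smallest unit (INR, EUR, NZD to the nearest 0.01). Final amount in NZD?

USD 120,000.00 ÷ 0.012020 = INR 9,983,361.06
INR 9,983,361.06 ÷ 98.094 = EUR 101,773.41
EUR 101,773.41 ÷ 0.48682 = NZD 209,057.58

NZD 209,057.58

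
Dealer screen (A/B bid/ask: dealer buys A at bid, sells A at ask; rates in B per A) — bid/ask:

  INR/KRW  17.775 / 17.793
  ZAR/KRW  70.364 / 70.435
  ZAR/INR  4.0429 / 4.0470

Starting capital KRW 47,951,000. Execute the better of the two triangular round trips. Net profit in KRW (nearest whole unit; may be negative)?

Net profit: KRW 971,851

Best loop KRW → ZAR → INR → KRW:
KRW 47,951,000 ÷ 70.435 (buy ZAR at ask) = ZAR 680,783.70
ZAR 680,783.70 × 4.0429 (sell ZAR at bid) = INR 2,752,340.43
INR 2,752,340.43 × 17.775 (sell INR at bid) = KRW 48,922,851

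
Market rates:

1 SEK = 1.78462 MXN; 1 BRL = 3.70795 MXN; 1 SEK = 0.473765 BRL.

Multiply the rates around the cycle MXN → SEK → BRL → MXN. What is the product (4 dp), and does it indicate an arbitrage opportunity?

Around MXN → SEK → BRL → MXN: 1 ÷ 1.78462 × 0.473765 × 3.70795 = 0.984353
Product < 1; profitable direction is MXN → BRL → SEK → MXN.

0.9844 (arbitrage exists)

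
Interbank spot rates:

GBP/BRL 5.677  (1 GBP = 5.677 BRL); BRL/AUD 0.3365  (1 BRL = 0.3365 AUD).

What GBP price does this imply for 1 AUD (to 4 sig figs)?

1 AUD ÷ 0.3365 = 2.97177 BRL
2.97177 BRL ÷ 5.677 = 0.523475 GBP

AUD/GBP = 0.5235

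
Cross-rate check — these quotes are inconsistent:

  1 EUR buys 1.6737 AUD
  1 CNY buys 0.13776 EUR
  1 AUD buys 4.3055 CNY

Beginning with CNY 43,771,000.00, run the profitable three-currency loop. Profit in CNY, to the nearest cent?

Profit: CNY 321,236.16

Profitable loop is CNY → AUD → EUR → CNY:
CNY 43,771,000.00 ÷ 4.3055 = AUD 10,166,298.92
AUD 10,166,298.92 ÷ 1.6737 = EUR 6,074,146.45
EUR 6,074,146.45 ÷ 0.13776 = CNY 44,092,236.16
Profit = CNY 44,092,236.16 − CNY 43,771,000.00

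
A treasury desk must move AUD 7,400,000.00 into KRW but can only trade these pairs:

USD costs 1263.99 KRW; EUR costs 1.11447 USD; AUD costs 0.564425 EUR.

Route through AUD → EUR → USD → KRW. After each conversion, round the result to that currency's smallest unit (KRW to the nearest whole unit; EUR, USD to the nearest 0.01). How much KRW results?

AUD 7,400,000.00 × 0.564425 = EUR 4,176,745.00
EUR 4,176,745.00 × 1.11447 = USD 4,654,857.00
USD 4,654,857.00 × 1263.99 = KRW 5,883,692,699

KRW 5,883,692,699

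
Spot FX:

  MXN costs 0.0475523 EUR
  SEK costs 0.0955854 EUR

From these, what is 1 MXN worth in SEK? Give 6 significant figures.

MXN/SEK = 0.497485

1 MXN × 0.0475523 = 0.0475523 EUR
0.0475523 EUR ÷ 0.0955854 = 0.497485 SEK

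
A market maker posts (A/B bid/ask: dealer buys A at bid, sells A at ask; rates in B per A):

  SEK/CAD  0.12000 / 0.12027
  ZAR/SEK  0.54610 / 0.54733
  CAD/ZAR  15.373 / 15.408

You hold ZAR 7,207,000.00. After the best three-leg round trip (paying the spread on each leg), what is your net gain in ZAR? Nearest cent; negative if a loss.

Best loop ZAR → SEK → CAD → ZAR:
ZAR 7,207,000.00 × 0.54610 (sell ZAR at bid) = SEK 3,935,742.70
SEK 3,935,742.70 × 0.12000 (sell SEK at bid) = CAD 472,289.12
CAD 472,289.12 × 15.373 (sell CAD at bid) = ZAR 7,260,500.70

Net profit: ZAR 53,500.70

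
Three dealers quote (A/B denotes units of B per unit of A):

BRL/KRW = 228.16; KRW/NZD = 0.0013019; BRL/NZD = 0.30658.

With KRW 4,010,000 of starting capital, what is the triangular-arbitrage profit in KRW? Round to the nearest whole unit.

Profitable loop is KRW → BRL → NZD → KRW:
KRW 4,010,000 ÷ 228.16 = BRL 17,575.39
BRL 17,575.39 × 0.30658 = NZD 5,388.26
NZD 5,388.26 ÷ 0.0013019 = KRW 4,138,768
Profit = KRW 4,138,768 − KRW 4,010,000

Profit: KRW 128,768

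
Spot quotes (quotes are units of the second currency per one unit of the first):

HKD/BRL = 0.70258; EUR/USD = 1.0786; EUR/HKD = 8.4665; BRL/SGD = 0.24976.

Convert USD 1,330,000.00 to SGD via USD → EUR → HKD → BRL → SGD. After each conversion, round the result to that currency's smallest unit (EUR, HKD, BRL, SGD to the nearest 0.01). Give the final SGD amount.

SGD 1,831,950.80

USD 1,330,000.00 ÷ 1.0786 = EUR 1,233,079.92
EUR 1,233,079.92 × 8.4665 = HKD 10,439,871.14
HKD 10,439,871.14 × 0.70258 = BRL 7,334,844.67
BRL 7,334,844.67 × 0.24976 = SGD 1,831,950.80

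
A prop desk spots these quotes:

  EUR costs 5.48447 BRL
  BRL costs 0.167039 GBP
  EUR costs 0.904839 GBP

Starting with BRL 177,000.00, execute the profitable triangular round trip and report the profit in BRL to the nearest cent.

Profit: BRL 2,206.81

Profitable loop is BRL → GBP → EUR → BRL:
BRL 177,000.00 × 0.167039 = GBP 29,565.90
GBP 29,565.90 ÷ 0.904839 = EUR 32,675.32
EUR 32,675.32 × 5.48447 = BRL 179,206.81
Profit = BRL 179,206.81 − BRL 177,000.00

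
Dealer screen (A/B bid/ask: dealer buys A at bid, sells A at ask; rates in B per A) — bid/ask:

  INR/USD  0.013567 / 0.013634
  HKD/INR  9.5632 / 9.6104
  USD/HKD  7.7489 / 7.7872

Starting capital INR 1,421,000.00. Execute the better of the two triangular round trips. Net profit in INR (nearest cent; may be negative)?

Net profit: INR 7,634.71

Best loop INR → USD → HKD → INR:
INR 1,421,000.00 × 0.013567 (sell INR at bid) = USD 19,278.71
USD 19,278.71 × 7.7489 (sell USD at bid) = HKD 149,388.77
HKD 149,388.77 × 9.5632 (sell HKD at bid) = INR 1,428,634.71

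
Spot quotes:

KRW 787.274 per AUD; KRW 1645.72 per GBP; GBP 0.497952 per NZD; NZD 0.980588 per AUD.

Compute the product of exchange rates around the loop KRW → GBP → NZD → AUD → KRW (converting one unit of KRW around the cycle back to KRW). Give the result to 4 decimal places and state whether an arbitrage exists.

Around KRW → GBP → NZD → AUD → KRW: 1 ÷ 1645.72 ÷ 0.497952 ÷ 0.980588 × 787.274 = 0.979706
Product < 1; profitable direction is KRW → AUD → NZD → GBP → KRW.

0.9797 (arbitrage exists)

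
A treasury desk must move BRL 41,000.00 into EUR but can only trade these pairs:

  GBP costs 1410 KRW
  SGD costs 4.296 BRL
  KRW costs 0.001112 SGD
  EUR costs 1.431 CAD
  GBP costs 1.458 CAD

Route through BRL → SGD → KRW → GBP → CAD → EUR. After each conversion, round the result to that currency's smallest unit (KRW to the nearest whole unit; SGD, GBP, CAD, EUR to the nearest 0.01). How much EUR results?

BRL 41,000.00 ÷ 4.296 = SGD 9,543.76
SGD 9,543.76 ÷ 0.001112 = KRW 8,582,518
KRW 8,582,518 ÷ 1410 = GBP 6,086.89
GBP 6,086.89 × 1.458 = CAD 8,874.69
CAD 8,874.69 ÷ 1.431 = EUR 6,201.74

EUR 6,201.74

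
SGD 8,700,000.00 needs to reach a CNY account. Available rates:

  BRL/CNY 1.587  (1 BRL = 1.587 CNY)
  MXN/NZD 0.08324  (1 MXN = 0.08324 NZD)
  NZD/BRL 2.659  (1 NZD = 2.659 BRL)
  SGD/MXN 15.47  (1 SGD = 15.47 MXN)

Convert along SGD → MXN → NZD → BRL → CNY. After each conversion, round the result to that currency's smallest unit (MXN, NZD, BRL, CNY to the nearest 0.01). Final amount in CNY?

SGD 8,700,000.00 × 15.47 = MXN 134,589,000.00
MXN 134,589,000.00 × 0.08324 = NZD 11,203,188.36
NZD 11,203,188.36 × 2.659 = BRL 29,789,277.85
BRL 29,789,277.85 × 1.587 = CNY 47,275,583.95

CNY 47,275,583.95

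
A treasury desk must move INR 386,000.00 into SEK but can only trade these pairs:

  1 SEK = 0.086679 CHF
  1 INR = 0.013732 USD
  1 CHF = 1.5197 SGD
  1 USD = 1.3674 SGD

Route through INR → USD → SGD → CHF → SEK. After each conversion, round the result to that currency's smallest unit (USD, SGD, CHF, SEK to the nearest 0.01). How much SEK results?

SEK 55,023.02

INR 386,000.00 × 0.013732 = USD 5,300.55
USD 5,300.55 × 1.3674 = SGD 7,247.97
SGD 7,247.97 ÷ 1.5197 = CHF 4,769.34
CHF 4,769.34 ÷ 0.086679 = SEK 55,023.02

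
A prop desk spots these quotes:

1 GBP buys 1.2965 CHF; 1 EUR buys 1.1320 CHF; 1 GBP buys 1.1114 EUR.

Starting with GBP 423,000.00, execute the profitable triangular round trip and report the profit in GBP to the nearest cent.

Profit: GBP 12,909.23

Profitable loop is GBP → CHF → EUR → GBP:
GBP 423,000.00 × 1.2965 = CHF 548,419.50
CHF 548,419.50 ÷ 1.1320 = EUR 484,469.52
EUR 484,469.52 ÷ 1.1114 = GBP 435,909.23
Profit = GBP 435,909.23 − GBP 423,000.00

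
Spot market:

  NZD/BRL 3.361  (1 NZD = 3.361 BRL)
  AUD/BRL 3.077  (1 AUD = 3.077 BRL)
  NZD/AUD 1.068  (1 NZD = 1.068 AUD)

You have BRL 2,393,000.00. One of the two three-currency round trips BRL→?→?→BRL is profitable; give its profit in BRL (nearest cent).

Profitable loop is BRL → AUD → NZD → BRL:
BRL 2,393,000.00 ÷ 3.077 = AUD 777,705.56
AUD 777,705.56 ÷ 1.068 = NZD 728,188.72
NZD 728,188.72 × 3.361 = BRL 2,447,442.30
Profit = BRL 2,447,442.30 − BRL 2,393,000.00

Profit: BRL 54,442.30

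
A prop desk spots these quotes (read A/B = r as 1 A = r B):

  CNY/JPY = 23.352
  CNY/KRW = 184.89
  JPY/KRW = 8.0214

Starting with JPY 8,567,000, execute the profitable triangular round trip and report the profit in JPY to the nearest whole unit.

Profit: JPY 112,398

Profitable loop is JPY → KRW → CNY → JPY:
JPY 8,567,000 × 8.0214 = KRW 68,719,334
KRW 68,719,334 ÷ 184.89 = CNY 371,676.86
CNY 371,676.86 × 23.352 = JPY 8,679,398
Profit = JPY 8,679,398 − JPY 8,567,000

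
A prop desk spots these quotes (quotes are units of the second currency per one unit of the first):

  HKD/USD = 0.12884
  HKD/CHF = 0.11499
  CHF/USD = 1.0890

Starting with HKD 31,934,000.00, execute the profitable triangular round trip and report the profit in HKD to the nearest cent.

Profit: HKD 922,105.43

Profitable loop is HKD → USD → CHF → HKD:
HKD 31,934,000.00 × 0.12884 = USD 4,114,376.56
USD 4,114,376.56 ÷ 1.0890 = CHF 3,778,123.56
CHF 3,778,123.56 ÷ 0.11499 = HKD 32,856,105.43
Profit = HKD 32,856,105.43 − HKD 31,934,000.00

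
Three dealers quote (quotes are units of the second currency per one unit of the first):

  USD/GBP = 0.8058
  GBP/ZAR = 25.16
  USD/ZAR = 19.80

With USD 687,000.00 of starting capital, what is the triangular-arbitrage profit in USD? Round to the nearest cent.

Profit: USD 16,443.87

Profitable loop is USD → GBP → ZAR → USD:
USD 687,000.00 × 0.8058 = GBP 553,584.60
GBP 553,584.60 × 25.16 = ZAR 13,928,188.54
ZAR 13,928,188.54 ÷ 19.80 = USD 703,443.87
Profit = USD 703,443.87 − USD 687,000.00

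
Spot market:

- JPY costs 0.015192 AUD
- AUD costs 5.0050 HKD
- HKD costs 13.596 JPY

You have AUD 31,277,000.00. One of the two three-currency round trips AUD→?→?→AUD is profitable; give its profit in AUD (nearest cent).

Profitable loop is AUD → HKD → JPY → AUD:
AUD 31,277,000.00 × 5.0050 = HKD 156,541,385.00
HKD 156,541,385.00 × 13.596 = JPY 2,128,336,670
JPY 2,128,336,670 × 0.015192 = AUD 32,333,690.70
Profit = AUD 32,333,690.70 − AUD 31,277,000.00

Profit: AUD 1,056,690.70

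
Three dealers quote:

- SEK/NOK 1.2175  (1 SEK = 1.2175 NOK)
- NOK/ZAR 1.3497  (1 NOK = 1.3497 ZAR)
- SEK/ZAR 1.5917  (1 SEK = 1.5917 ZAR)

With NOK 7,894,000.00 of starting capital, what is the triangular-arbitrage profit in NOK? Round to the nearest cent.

Profitable loop is NOK → ZAR → SEK → NOK:
NOK 7,894,000.00 × 1.3497 = ZAR 10,654,531.80
ZAR 10,654,531.80 ÷ 1.5917 = SEK 6,693,806.50
SEK 6,693,806.50 × 1.2175 = NOK 8,149,709.41
Profit = NOK 8,149,709.41 − NOK 7,894,000.00

Profit: NOK 255,709.41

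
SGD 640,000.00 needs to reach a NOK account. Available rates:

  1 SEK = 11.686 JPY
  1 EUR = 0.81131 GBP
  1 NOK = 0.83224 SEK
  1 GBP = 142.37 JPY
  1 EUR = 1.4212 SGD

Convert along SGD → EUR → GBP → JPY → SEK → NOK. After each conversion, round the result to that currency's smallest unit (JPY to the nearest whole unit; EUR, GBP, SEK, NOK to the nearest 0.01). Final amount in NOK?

NOK 5,348,298.29

SGD 640,000.00 ÷ 1.4212 = EUR 450,323.67
EUR 450,323.67 × 0.81131 = GBP 365,352.10
GBP 365,352.10 × 142.37 = JPY 52,015,178
JPY 52,015,178 ÷ 11.686 = SEK 4,451,067.77
SEK 4,451,067.77 ÷ 0.83224 = NOK 5,348,298.29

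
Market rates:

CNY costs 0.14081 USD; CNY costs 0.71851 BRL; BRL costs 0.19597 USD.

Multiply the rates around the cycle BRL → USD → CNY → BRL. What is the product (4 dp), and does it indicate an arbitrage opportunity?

1.0000 (no arbitrage)

Around BRL → USD → CNY → BRL: 1 × 0.19597 ÷ 0.14081 × 0.71851 = 0.999974
Product ≈ 1 (deviation 0.003%, within rounding noise).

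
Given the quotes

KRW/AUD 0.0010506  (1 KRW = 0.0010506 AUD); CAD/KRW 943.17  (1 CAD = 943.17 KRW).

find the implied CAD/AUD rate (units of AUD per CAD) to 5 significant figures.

1 CAD × 943.17 = 943.17 KRW
943.17 KRW × 0.0010506 = 0.990894 AUD

CAD/AUD = 0.99089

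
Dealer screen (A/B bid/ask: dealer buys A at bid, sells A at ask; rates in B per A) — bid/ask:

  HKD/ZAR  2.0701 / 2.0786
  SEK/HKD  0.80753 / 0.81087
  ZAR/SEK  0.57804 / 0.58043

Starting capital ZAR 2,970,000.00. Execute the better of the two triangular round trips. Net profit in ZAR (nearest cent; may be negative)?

Best loop ZAR → HKD → SEK → ZAR:
ZAR 2,970,000.00 ÷ 2.0786 (buy HKD at ask) = HKD 1,428,846.34
HKD 1,428,846.34 ÷ 0.81087 (buy SEK at ask) = SEK 1,762,115.18
SEK 1,762,115.18 ÷ 0.58043 (buy ZAR at ask) = ZAR 3,035,878.89

Net profit: ZAR 65,878.89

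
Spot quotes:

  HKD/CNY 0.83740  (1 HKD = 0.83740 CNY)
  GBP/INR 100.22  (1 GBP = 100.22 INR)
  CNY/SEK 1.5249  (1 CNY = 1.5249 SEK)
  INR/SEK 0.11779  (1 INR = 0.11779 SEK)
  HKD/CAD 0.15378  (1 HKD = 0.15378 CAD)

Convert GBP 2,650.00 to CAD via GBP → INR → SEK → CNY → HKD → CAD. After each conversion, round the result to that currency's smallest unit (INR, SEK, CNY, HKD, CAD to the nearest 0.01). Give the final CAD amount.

GBP 2,650.00 × 100.22 = INR 265,583.00
INR 265,583.00 × 0.11779 = SEK 31,283.02
SEK 31,283.02 ÷ 1.5249 = CNY 20,514.80
CNY 20,514.80 ÷ 0.83740 = HKD 24,498.21
HKD 24,498.21 × 0.15378 = CAD 3,767.33

CAD 3,767.33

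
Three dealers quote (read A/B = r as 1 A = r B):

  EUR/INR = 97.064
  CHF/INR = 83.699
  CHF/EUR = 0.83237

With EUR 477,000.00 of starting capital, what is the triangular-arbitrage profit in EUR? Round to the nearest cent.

Profit: EUR 17,155.97

Profitable loop is EUR → CHF → INR → EUR:
EUR 477,000.00 ÷ 0.83237 = CHF 573,062.46
CHF 573,062.46 × 83.699 = INR 47,964,754.86
INR 47,964,754.86 ÷ 97.064 = EUR 494,155.97
Profit = EUR 494,155.97 − EUR 477,000.00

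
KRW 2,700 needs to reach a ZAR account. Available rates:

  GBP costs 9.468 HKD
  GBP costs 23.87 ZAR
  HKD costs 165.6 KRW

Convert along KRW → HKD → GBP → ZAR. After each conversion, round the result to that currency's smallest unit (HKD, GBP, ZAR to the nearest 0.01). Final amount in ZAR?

ZAR 41.06

KRW 2,700 ÷ 165.6 = HKD 16.30
HKD 16.30 ÷ 9.468 = GBP 1.72
GBP 1.72 × 23.87 = ZAR 41.06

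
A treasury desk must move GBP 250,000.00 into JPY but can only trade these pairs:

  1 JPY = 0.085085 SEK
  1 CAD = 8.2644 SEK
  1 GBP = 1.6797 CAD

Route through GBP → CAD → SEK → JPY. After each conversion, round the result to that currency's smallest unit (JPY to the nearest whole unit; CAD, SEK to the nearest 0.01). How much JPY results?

JPY 40,787,779

GBP 250,000.00 × 1.6797 = CAD 419,925.00
CAD 419,925.00 × 8.2644 = SEK 3,470,428.17
SEK 3,470,428.17 ÷ 0.085085 = JPY 40,787,779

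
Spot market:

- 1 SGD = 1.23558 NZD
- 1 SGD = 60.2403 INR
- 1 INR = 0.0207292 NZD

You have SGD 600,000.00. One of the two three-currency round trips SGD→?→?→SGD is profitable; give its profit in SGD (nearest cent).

Profit: SGD 6,387.23

Profitable loop is SGD → INR → NZD → SGD:
SGD 600,000.00 × 60.2403 = INR 36,144,180.00
INR 36,144,180.00 × 0.0207292 = NZD 749,239.94
NZD 749,239.94 ÷ 1.23558 = SGD 606,387.23
Profit = SGD 606,387.23 − SGD 600,000.00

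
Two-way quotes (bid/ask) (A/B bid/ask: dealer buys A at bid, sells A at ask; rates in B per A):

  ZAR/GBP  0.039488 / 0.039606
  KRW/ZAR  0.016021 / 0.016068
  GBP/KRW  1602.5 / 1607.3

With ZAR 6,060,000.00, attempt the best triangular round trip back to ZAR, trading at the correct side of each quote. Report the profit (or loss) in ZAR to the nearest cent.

Best loop ZAR → GBP → KRW → ZAR:
ZAR 6,060,000.00 × 0.039488 (sell ZAR at bid) = GBP 239,297.28
GBP 239,297.28 × 1602.5 (sell GBP at bid) = KRW 383,473,891
KRW 383,473,891 × 0.016021 (sell KRW at bid) = ZAR 6,143,635.21

Net profit: ZAR 83,635.21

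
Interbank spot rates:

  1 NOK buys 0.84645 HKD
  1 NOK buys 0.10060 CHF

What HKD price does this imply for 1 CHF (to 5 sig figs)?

1 CHF ÷ 0.10060 = 9.94036 NOK
9.94036 NOK × 0.84645 = 8.41402 HKD

CHF/HKD = 8.4140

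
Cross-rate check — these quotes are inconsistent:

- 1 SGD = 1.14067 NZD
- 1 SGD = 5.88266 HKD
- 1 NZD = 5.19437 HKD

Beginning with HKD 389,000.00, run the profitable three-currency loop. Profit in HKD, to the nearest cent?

Profitable loop is HKD → SGD → NZD → HKD:
HKD 389,000.00 ÷ 5.88266 = SGD 66,126.55
SGD 66,126.55 × 1.14067 = NZD 75,428.57
NZD 75,428.57 × 5.19437 = HKD 391,803.90
Profit = HKD 391,803.90 − HKD 389,000.00

Profit: HKD 2,803.90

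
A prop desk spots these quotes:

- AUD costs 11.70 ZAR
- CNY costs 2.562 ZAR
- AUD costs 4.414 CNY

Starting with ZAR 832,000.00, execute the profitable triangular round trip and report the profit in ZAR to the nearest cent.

Profit: ZAR 28,791.03

Profitable loop is ZAR → CNY → AUD → ZAR:
ZAR 832,000.00 ÷ 2.562 = CNY 324,746.29
CNY 324,746.29 ÷ 4.414 = AUD 73,571.88
AUD 73,571.88 × 11.70 = ZAR 860,791.03
Profit = ZAR 860,791.03 − ZAR 832,000.00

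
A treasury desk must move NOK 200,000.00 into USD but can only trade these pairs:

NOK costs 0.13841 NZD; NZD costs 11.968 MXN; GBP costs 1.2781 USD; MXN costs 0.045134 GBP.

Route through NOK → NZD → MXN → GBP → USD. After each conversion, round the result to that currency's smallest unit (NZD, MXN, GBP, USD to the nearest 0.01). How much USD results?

USD 19,111.19

NOK 200,000.00 × 0.13841 = NZD 27,682.00
NZD 27,682.00 × 11.968 = MXN 331,298.18
MXN 331,298.18 × 0.045134 = GBP 14,952.81
GBP 14,952.81 × 1.2781 = USD 19,111.19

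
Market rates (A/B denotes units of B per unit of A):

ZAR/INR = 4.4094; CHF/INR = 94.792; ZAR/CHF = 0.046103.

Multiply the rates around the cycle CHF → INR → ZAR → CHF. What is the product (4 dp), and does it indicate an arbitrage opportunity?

Around CHF → INR → ZAR → CHF: 1 × 94.792 ÷ 4.4094 × 0.046103 = 0.991109
Product < 1; profitable direction is CHF → ZAR → INR → CHF.

0.9911 (arbitrage exists)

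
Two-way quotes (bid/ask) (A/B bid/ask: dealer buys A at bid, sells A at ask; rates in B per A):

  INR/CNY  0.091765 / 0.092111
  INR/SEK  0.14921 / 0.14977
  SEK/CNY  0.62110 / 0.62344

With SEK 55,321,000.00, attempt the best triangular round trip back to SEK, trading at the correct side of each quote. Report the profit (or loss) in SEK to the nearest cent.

Net profit: SEK 338,331.30

Best loop SEK → CNY → INR → SEK:
SEK 55,321,000.00 × 0.62110 (sell SEK at bid) = CNY 34,359,873.10
CNY 34,359,873.10 ÷ 0.092111 (buy INR at ask) = INR 373,026,816.56
INR 373,026,816.56 × 0.14921 (sell INR at bid) = SEK 55,659,331.30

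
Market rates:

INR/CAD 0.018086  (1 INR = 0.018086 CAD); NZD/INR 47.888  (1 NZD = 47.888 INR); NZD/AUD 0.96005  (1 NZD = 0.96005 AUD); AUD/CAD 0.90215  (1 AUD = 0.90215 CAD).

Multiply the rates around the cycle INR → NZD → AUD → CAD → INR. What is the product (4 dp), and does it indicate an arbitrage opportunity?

1.0000 (no arbitrage)

Around INR → NZD → AUD → CAD → INR: 1 ÷ 47.888 × 0.96005 × 0.90215 ÷ 0.018086 = 1.000008
Product ≈ 1 (deviation 0.001%, within rounding noise).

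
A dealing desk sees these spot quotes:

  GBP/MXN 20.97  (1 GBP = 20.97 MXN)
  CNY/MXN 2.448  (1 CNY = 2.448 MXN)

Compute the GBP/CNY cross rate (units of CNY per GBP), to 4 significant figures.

GBP/CNY = 8.566

1 GBP × 20.97 = 20.97 MXN
20.97 MXN ÷ 2.448 = 8.56618 CNY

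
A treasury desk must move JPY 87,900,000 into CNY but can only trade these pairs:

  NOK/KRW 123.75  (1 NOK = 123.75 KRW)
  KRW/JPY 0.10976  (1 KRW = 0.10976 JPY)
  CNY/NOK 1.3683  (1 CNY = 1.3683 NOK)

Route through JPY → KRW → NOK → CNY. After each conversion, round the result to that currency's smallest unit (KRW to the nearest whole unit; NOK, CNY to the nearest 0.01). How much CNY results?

JPY 87,900,000 ÷ 0.10976 = KRW 800,838,192
KRW 800,838,192 ÷ 123.75 = NOK 6,471,419.73
NOK 6,471,419.73 ÷ 1.3683 = CNY 4,729,532.80

CNY 4,729,532.80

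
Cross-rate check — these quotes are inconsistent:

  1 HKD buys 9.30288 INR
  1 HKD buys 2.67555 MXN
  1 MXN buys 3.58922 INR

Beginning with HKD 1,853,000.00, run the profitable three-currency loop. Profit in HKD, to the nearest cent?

Profitable loop is HKD → MXN → INR → HKD:
HKD 1,853,000.00 × 2.67555 = MXN 4,957,794.15
MXN 4,957,794.15 × 3.58922 = INR 17,794,613.92
INR 17,794,613.92 ÷ 9.30288 = HKD 1,912,806.99
Profit = HKD 1,912,806.99 − HKD 1,853,000.00

Profit: HKD 59,806.99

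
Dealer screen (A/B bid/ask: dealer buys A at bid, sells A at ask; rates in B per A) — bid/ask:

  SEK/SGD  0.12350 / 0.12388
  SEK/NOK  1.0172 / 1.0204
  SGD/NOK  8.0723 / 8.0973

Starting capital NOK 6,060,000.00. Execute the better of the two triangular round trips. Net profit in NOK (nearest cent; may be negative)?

Best loop NOK → SGD → SEK → NOK:
NOK 6,060,000.00 ÷ 8.0973 (buy SGD at ask) = SGD 748,397.61
SGD 748,397.61 ÷ 0.12388 (buy SEK at ask) = SEK 6,041,311.06
SEK 6,041,311.06 × 1.0172 (sell SEK at bid) = NOK 6,145,221.61

Net profit: NOK 85,221.61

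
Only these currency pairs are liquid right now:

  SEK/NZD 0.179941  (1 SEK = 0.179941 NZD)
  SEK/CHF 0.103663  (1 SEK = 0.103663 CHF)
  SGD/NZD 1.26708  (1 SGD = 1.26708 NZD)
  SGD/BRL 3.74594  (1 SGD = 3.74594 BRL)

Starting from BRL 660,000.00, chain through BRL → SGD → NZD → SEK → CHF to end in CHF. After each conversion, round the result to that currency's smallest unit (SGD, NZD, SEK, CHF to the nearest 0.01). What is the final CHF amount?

CHF 128,611.80

BRL 660,000.00 ÷ 3.74594 = SGD 176,190.76
SGD 176,190.76 × 1.26708 = NZD 223,247.79
NZD 223,247.79 ÷ 0.179941 = SEK 1,240,672.16
SEK 1,240,672.16 × 0.103663 = CHF 128,611.80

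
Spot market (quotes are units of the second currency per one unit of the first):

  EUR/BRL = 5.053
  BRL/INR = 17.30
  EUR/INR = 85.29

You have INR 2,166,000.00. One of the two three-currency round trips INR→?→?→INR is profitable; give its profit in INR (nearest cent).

Profitable loop is INR → EUR → BRL → INR:
INR 2,166,000.00 ÷ 85.29 = EUR 25,395.71
EUR 25,395.71 × 5.053 = BRL 128,324.52
BRL 128,324.52 × 17.30 = INR 2,220,014.13
Profit = INR 2,220,014.13 − INR 2,166,000.00

Profit: INR 54,014.13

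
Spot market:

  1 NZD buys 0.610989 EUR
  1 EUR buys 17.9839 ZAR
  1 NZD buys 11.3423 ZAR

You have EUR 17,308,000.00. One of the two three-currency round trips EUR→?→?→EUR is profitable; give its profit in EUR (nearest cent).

Profit: EUR 558,140.55

Profitable loop is EUR → NZD → ZAR → EUR:
EUR 17,308,000.00 ÷ 0.610989 = NZD 28,327,842.24
NZD 28,327,842.24 × 11.3423 = ZAR 321,302,884.99
ZAR 321,302,884.99 ÷ 17.9839 = EUR 17,866,140.55
Profit = EUR 17,866,140.55 − EUR 17,308,000.00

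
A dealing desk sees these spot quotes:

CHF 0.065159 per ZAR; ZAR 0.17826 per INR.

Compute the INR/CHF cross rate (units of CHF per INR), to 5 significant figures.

1 INR × 0.17826 = 0.17826 ZAR
0.17826 ZAR × 0.065159 = 0.0116152 CHF

INR/CHF = 0.011615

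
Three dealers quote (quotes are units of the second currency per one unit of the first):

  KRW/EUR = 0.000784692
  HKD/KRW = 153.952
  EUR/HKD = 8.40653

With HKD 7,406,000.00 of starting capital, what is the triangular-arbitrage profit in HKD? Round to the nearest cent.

Profitable loop is HKD → KRW → EUR → HKD:
HKD 7,406,000.00 × 153.952 = KRW 1,140,168,512
KRW 1,140,168,512 × 0.000784692 = EUR 894,681.11
EUR 894,681.11 × 8.40653 = HKD 7,521,163.59
Profit = HKD 7,521,163.59 − HKD 7,406,000.00

Profit: HKD 115,163.59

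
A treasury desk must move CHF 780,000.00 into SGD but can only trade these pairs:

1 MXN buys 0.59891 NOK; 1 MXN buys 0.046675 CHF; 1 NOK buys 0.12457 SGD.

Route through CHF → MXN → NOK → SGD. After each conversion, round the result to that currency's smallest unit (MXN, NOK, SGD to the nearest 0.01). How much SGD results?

CHF 780,000.00 ÷ 0.046675 = MXN 16,711,301.55
MXN 16,711,301.55 × 0.59891 = NOK 10,008,565.61
NOK 10,008,565.61 × 0.12457 = SGD 1,246,767.02

SGD 1,246,767.02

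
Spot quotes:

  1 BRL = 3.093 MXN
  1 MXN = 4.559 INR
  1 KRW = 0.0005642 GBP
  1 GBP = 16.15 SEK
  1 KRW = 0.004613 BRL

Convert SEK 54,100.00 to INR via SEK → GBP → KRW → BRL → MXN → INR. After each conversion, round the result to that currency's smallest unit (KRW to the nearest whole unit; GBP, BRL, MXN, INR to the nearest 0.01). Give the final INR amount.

INR 386,211.49

SEK 54,100.00 ÷ 16.15 = GBP 3,349.85
GBP 3,349.85 ÷ 0.0005642 = KRW 5,937,345
KRW 5,937,345 × 0.004613 = BRL 27,388.97
BRL 27,388.97 × 3.093 = MXN 84,714.08
MXN 84,714.08 × 4.559 = INR 386,211.49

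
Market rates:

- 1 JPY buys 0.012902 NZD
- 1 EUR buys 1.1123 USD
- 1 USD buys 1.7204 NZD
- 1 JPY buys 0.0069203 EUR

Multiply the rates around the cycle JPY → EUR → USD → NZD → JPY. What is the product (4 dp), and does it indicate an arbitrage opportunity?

1.0264 (arbitrage exists)

Around JPY → EUR → USD → NZD → JPY: 1 × 0.0069203 × 1.1123 × 1.7204 ÷ 0.012902 = 1.026406
Product > 1; profitable direction is JPY → EUR → USD → NZD → JPY.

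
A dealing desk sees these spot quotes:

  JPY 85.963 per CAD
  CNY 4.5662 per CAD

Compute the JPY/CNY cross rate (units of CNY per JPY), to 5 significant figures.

1 JPY ÷ 85.963 = 0.0116329 CAD
0.0116329 CAD × 4.5662 = 0.0531182 CNY

JPY/CNY = 0.053118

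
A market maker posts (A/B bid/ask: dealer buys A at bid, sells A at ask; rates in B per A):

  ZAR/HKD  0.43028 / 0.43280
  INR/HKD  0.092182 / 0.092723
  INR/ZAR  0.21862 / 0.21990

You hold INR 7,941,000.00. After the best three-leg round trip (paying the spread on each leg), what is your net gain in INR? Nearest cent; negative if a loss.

Net profit: INR 115,172.77

Best loop INR → ZAR → HKD → INR:
INR 7,941,000.00 × 0.21862 (sell INR at bid) = ZAR 1,736,061.42
ZAR 1,736,061.42 × 0.43028 (sell ZAR at bid) = HKD 746,992.51
HKD 746,992.51 ÷ 0.092723 (buy INR at ask) = INR 8,056,172.77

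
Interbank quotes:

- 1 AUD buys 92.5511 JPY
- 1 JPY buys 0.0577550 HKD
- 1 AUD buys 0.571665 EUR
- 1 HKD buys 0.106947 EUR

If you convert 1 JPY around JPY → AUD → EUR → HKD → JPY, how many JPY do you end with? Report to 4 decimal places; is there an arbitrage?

1.0000 (no arbitrage)

Around JPY → AUD → EUR → HKD → JPY: 1 ÷ 92.5511 × 0.571665 ÷ 0.106947 ÷ 0.0577550 = 1.000004
Product ≈ 1 (deviation 0.000%, within rounding noise).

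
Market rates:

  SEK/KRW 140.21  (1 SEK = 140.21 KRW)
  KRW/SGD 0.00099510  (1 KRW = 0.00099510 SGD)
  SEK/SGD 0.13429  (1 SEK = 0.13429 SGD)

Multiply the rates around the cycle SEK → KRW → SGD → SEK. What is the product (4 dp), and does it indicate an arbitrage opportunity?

1.0390 (arbitrage exists)

Around SEK → KRW → SGD → SEK: 1 × 140.21 × 0.00099510 ÷ 0.13429 = 1.038968
Product > 1; profitable direction is SEK → KRW → SGD → SEK.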